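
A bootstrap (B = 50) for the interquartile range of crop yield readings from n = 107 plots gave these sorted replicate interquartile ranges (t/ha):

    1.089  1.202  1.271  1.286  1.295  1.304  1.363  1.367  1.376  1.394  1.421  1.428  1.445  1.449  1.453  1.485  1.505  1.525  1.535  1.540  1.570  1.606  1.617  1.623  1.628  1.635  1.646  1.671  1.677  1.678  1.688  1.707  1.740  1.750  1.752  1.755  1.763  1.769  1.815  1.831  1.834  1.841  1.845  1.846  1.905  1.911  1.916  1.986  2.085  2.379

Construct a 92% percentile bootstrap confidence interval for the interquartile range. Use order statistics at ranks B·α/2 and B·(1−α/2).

(1.202, 1.986)

α = 0.08; lower rank = 50 × 0.040 = 2; upper rank = 50 × 0.960 = 48.
The 2nd smallest replicate is 1.202; the 48th is 1.986.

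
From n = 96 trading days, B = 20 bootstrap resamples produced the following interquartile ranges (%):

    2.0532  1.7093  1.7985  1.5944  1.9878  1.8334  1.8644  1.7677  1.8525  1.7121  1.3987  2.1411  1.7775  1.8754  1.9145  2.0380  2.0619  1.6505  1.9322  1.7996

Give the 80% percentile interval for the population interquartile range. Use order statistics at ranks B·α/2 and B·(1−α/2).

Sorted replicates: 1.3987, 1.5944, 1.6505, 1.7093, 1.7121, 1.7677, 1.7775, 1.7985, 1.7996, 1.8334, 1.8525, 1.8644, 1.8754, 1.9145, 1.9322, 1.9878, 2.0380, 2.0532, 2.0619, 2.1411
α = 0.20; lower rank = 20 × 0.100 = 2; upper rank = 20 × 0.900 = 18.
The 2nd smallest replicate is 1.5944; the 18th is 2.0532.

(1.5944, 2.0532)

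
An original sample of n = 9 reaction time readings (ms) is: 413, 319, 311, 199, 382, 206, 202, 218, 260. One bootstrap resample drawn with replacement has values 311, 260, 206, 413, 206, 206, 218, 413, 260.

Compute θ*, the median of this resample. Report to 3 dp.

θ* = 260.000

Sorted: 206, 206, 206, 218, 260, 260, 311, 413, 413
Median = middle value = 260.000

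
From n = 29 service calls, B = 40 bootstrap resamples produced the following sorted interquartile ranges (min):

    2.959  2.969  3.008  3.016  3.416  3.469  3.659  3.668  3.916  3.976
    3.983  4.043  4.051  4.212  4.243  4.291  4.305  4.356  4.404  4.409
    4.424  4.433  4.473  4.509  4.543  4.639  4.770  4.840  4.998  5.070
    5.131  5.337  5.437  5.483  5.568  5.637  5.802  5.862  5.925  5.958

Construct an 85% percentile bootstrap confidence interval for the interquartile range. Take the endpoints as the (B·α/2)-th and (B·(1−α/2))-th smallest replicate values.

α = 0.15; lower rank = 40 × 0.075 = 3; upper rank = 40 × 0.925 = 37.
The 3rd smallest replicate is 3.008; the 37th is 5.802.

(3.008, 5.802)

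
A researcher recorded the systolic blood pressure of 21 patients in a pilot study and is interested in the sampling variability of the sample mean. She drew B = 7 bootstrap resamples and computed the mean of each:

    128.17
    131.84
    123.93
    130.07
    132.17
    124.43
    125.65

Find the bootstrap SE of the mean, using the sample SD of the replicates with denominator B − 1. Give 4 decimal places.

Bootstrap SE is the standard deviation of the 7 replicate means.
Mean of replicates: (128.17 + 131.84 + 123.93 + 130.07 + 132.17 + 124.43 + 125.65) / 7 = 896.26000 / 7 = 128.03714
Sum of squared deviations: (+0.13286)² + (+3.80286)² + (−4.10714)² + (+2.03286)² + (+4.13286)² + (−3.60714)² + (−2.38714)² = 71.27094
Variance = 71.27094 / 6 = 11.87849
SE* = √11.87849

SE* = 3.4465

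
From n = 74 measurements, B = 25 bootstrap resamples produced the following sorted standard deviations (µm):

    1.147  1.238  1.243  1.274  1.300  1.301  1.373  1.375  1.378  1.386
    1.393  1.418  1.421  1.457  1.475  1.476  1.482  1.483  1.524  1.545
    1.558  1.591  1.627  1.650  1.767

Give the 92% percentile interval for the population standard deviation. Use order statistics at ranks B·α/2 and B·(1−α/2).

(1.147, 1.650)

α = 0.08; lower rank = 25 × 0.040 = 1; upper rank = 25 × 0.960 = 24.
The 1st smallest replicate is 1.147; the 24th is 1.650.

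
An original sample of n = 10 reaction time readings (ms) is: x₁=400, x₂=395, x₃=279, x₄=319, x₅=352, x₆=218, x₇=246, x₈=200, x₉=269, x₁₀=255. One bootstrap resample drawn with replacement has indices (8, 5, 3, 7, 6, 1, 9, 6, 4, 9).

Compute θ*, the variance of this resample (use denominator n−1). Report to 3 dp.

Resample values: 200, 352, 279, 246, 218, 400, 269, 218, 319, 269.
Mean = 277.0000; sum of squared deviations = 36502.0000
s² = 36502.0000 / 9 = 4055.7778

θ* = 4055.778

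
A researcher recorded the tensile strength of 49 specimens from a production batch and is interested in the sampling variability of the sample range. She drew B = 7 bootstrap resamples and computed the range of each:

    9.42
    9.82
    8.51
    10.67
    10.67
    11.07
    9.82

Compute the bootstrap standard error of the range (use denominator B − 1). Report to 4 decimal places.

Bootstrap SE is the standard deviation of the 7 replicate ranges.
Mean of replicates: (9.42 + 9.82 + 8.51 + 10.67 + 10.67 + 11.07 + 9.82) / 7 = 69.98000 / 7 = 9.99714
Sum of squared deviations: (−0.57714)² + (−0.17714)² + (−1.48714)² + (+0.67286)² + (+0.67286)² + (+1.07286)² + (−0.17714)² = 4.66394
Variance = 4.66394 / 6 = 0.77732
SE* = √0.77732

SE* = 0.8817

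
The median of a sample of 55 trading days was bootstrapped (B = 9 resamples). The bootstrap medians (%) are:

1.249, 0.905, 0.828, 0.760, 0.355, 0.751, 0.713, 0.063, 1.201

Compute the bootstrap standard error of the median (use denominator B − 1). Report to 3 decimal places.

Bootstrap SE is the standard deviation of the 9 replicate medians.
Mean of replicates: (1.249 + 0.905 + 0.828 + 0.760 + 0.355 + 0.751 + 0.713 + 0.063 + 1.201) / 9 = 6.8250 / 9 = 0.7583
Sum of squared deviations: (+0.4907)² + (+0.1467)² + (+0.0697)² + (+0.0017)² + (−0.4033)² + (−0.0073)² + (−0.0453)² + (−0.6953)² + (+0.4427)² = 1.1114
Variance = 1.1114 / 8 = 0.1389
SE* = √0.1389

SE* = 0.373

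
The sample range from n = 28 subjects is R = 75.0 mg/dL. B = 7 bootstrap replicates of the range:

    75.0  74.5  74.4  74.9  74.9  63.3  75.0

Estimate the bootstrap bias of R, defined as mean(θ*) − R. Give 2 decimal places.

bias = −1.86

mean(θ*) = (75.0 + 74.5 + 74.4 + 74.9 + 74.9 + 63.3 + 75.0) / 7 = 73.143
bias = 73.143 − 75.0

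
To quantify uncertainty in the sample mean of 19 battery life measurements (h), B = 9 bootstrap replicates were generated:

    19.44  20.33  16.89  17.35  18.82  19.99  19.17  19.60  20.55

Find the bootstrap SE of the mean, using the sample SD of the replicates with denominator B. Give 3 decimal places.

Bootstrap SE is the standard deviation of the 9 replicate means.
Mean of replicates: (19.44 + 20.33 + 16.89 + 17.35 + 18.82 + 19.99 + 19.17 + 19.60 + 20.55) / 9 = 172.1400 / 9 = 19.1267
Sum of squared deviations: (+0.3133)² + (+1.2033)² + (−2.2367)² + (−1.7767)² + (−0.3067)² + (+0.8633)² + (+0.0433)² + (+0.4733)² + (+1.4233)² = 12.7966
Variance = 12.7966 / 9 = 1.4218
SE* = √1.4218

SE* = 1.192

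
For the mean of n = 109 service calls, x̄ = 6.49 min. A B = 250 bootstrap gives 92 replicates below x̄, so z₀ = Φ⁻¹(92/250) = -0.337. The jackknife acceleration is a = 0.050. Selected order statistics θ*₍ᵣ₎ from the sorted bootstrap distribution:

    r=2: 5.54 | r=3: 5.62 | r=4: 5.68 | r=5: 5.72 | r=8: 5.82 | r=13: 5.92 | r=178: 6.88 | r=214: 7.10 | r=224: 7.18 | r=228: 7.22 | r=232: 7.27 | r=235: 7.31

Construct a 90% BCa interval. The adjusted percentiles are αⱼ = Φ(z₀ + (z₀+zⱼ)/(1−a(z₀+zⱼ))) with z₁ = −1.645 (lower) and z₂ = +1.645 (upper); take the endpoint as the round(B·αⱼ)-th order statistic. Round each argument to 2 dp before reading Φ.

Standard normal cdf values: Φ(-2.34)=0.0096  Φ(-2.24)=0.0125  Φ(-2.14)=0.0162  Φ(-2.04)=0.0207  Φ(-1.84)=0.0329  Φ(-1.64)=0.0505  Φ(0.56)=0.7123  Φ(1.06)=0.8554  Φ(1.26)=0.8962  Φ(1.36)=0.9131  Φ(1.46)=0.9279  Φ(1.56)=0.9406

Lower: z₀ + z₁ = -0.337 + (-1.645) = -1.982; 1 − a(z₀+z₁) = 1 − (0.050)(-1.982) = 1.0991; argument = -0.337 + (-1.982)/1.0991 = -2.1403 → -2.14.
α₁ = Φ(-2.14) = 0.0162; rank = round(250 × 0.0162) = 4; θ*₍4₎ = 5.68.
Upper: z₀ + z₂ = 1.308; 1 − a(z₀+z₂) = 0.9346; argument = 1.0625 → 1.06; α₂ = 0.8554; rank = 214; θ*₍214₎ = 7.10.

(5.68, 7.10)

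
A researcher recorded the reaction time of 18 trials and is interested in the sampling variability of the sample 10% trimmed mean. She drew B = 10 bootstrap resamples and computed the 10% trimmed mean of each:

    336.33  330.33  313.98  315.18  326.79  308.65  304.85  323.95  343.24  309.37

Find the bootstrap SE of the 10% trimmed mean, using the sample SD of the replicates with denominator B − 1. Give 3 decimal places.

SE* = 12.867

Bootstrap SE is the standard deviation of the 10 replicate 10% trimmed means.
Mean of replicates: (336.33 + 330.33 + 313.98 + 315.18 + 326.79 + 308.65 + 304.85 + 323.95 + 343.24 + 309.37) / 10 = 3212.6700 / 10 = 321.2670
Sum of squared deviations: (+15.0630)² + (+9.0630)² + (−7.2870)² + (−6.0870)² + (+5.5230)² + (−12.6170)² + (−16.4170)² + (+2.6830)² + (+21.9730)² + (−11.8970)² = 1489.9438
Variance = 1489.9438 / 9 = 165.5493
SE* = √165.5493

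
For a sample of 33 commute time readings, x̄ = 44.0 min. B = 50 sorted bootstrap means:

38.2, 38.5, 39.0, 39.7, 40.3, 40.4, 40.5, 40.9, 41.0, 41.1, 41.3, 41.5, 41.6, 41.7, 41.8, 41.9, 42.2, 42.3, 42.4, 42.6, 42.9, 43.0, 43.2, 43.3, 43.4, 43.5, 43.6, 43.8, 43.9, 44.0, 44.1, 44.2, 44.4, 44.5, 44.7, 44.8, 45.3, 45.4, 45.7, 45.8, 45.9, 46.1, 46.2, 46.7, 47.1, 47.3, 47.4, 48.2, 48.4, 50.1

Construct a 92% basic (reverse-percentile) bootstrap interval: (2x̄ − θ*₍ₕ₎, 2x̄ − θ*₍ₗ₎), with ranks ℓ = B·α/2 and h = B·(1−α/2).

Percentile endpoints at ranks 2 and 48: θ*₍2₎ = 38.5, θ*₍48₎ = 48.2.
Basic interval reflects these around x̄:
  lower = 2 × 44.0 − 48.2 = 39.8
  upper = 2 × 44.0 − 38.5 = 49.5

(39.8, 49.5)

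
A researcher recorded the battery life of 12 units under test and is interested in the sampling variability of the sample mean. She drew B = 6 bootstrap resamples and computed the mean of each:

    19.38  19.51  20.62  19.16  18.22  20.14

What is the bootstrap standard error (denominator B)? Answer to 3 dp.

Bootstrap SE is the standard deviation of the 6 replicate means.
Mean of replicates: (19.38 + 19.51 + 20.62 + 19.16 + 18.22 + 20.14) / 6 = 117.0300 / 6 = 19.5050
Sum of squared deviations: (−0.1250)² + (+0.0050)² + (+1.1150)² + (−0.3450)² + (−1.2850)² + (+0.6350)² = 3.4324
Variance = 3.4324 / 6 = 0.5721
SE* = √0.5721

SE* = 0.756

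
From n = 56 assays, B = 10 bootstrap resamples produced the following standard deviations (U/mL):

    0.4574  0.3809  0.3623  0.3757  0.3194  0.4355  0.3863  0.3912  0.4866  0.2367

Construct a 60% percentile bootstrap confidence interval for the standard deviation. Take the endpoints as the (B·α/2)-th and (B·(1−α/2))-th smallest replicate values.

(0.3194, 0.4355)

Sorted replicates: 0.2367, 0.3194, 0.3623, 0.3757, 0.3809, 0.3863, 0.3912, 0.4355, 0.4574, 0.4866
α = 0.40; lower rank = 10 × 0.200 = 2; upper rank = 10 × 0.800 = 8.
The 2nd smallest replicate is 0.3194; the 8th is 0.4355.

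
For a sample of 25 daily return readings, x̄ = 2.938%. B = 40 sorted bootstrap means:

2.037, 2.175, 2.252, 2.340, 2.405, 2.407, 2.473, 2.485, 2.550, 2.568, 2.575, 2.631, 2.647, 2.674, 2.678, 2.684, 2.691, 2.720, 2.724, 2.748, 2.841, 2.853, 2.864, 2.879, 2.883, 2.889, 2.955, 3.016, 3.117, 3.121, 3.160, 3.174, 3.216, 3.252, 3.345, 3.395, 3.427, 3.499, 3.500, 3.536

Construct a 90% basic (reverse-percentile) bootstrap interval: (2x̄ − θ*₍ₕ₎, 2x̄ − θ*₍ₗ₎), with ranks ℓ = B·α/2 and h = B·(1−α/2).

(2.377, 3.701)

Percentile endpoints at ranks 2 and 38: θ*₍2₎ = 2.175, θ*₍38₎ = 3.499.
Basic interval reflects these around x̄:
  lower = 2 × 2.938 − 3.499 = 2.377
  upper = 2 × 2.938 − 2.175 = 3.701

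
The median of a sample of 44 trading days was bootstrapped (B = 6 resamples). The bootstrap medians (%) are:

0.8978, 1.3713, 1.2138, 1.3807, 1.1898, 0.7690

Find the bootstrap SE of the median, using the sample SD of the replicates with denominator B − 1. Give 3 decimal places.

Bootstrap SE is the standard deviation of the 6 replicate medians.
Mean of replicates: (0.8978 + 1.3713 + 1.2138 + 1.3807 + 1.1898 + 0.7690) / 6 = 6.82240 / 6 = 1.13707
Sum of squared deviations: (−0.23927)² + (+0.23423)² + (+0.07673)² + (+0.24363)² + (+0.05273)² + (−0.36807)² = 0.31561
Variance = 0.31561 / 5 = 0.06312
SE* = √0.06312

SE* = 0.251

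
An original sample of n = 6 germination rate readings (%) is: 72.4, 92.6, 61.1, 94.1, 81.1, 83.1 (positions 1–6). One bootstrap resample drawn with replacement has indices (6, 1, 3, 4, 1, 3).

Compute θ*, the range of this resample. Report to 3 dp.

θ* = 33.000

Resample values: 83.1, 72.4, 61.1, 94.1, 72.4, 61.1.
Range = 94.1 − 61.1 = 33.000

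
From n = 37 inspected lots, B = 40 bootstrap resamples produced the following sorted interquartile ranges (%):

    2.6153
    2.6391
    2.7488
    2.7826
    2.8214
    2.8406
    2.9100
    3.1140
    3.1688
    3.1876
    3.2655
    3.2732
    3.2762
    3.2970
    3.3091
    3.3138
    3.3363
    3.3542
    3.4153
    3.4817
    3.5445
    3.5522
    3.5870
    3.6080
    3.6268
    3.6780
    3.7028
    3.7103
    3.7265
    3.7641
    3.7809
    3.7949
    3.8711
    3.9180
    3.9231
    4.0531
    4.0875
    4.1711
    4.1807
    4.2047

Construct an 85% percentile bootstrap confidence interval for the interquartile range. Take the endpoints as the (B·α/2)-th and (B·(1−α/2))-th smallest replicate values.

(2.7488, 4.0875)

α = 0.15; lower rank = 40 × 0.075 = 3; upper rank = 40 × 0.925 = 37.
The 3rd smallest replicate is 2.7488; the 37th is 4.0875.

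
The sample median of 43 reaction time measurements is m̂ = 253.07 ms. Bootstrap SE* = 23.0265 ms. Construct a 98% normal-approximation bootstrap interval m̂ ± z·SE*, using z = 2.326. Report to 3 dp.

Margin = 2.326 × 23.0265 = 53.5596
Interval: 253.07 ± 53.5596

(199.510, 306.630)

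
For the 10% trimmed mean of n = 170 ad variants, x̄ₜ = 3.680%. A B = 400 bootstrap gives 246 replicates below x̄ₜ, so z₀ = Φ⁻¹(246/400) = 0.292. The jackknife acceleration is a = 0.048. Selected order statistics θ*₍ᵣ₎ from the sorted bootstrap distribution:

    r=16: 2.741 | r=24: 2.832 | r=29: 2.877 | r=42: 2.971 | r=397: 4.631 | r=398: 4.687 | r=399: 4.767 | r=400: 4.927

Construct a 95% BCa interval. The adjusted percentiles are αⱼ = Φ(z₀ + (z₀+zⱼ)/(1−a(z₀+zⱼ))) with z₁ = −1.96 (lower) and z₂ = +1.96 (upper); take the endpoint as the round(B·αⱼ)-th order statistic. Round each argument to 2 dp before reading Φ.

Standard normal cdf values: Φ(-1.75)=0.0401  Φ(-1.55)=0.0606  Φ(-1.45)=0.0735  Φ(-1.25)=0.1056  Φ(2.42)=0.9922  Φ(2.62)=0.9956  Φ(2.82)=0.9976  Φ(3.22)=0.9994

Lower: z₀ + z₁ = 0.292 + (-1.960) = -1.668; 1 − a(z₀+z₁) = 1 − (0.048)(-1.668) = 1.0801; argument = 0.292 + (-1.668)/1.0801 = -1.2524 → -1.25.
α₁ = Φ(-1.25) = 0.1056; rank = round(400 × 0.1056) = 42; θ*₍42₎ = 2.971.
Upper: z₀ + z₂ = 2.252; 1 − a(z₀+z₂) = 0.8919; argument = 2.8169 → 2.82; α₂ = 0.9976; rank = 399; θ*₍399₎ = 4.767.

(2.971, 4.767)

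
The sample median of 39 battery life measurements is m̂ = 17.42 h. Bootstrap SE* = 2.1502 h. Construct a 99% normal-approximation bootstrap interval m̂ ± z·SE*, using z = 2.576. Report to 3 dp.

Margin = 2.576 × 2.1502 = 5.5389
Interval: 17.42 ± 5.5389

(11.881, 22.959)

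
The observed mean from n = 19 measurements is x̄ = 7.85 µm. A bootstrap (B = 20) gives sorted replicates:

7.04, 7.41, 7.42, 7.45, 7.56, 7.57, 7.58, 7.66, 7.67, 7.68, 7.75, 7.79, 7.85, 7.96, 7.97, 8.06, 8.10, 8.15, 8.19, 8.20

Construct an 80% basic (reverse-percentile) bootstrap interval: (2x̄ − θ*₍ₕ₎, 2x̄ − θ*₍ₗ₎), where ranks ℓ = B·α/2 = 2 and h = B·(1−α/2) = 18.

Percentile endpoints at ranks 2 and 18: θ*₍2₎ = 7.41, θ*₍18₎ = 8.15.
Basic interval reflects these around x̄:
  lower = 2 × 7.85 − 8.15 = 7.55
  upper = 2 × 7.85 − 7.41 = 8.29

(7.55, 8.29)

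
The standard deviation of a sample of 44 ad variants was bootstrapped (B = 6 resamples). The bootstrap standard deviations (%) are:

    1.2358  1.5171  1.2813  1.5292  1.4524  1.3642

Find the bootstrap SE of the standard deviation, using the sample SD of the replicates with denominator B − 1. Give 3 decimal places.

SE* = 0.123

Bootstrap SE is the standard deviation of the 6 replicate standard deviations.
Mean of replicates: (1.2358 + 1.5171 + 1.2813 + 1.5292 + 1.4524 + 1.3642) / 6 = 8.38000 / 6 = 1.39667
Sum of squared deviations: (−0.16087)² + (+0.12043)² + (−0.11537)² + (+0.13253)² + (+0.05573)² + (−0.03247)² = 0.07542
Variance = 0.07542 / 5 = 0.01508
SE* = √0.01508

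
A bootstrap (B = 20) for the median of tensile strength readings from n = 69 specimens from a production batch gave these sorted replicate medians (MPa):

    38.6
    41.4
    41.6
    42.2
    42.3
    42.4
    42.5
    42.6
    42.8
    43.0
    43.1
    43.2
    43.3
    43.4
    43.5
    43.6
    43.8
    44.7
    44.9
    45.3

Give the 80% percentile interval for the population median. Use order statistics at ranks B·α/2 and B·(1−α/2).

(41.4, 44.7)

α = 0.20; lower rank = 20 × 0.100 = 2; upper rank = 20 × 0.900 = 18.
The 2nd smallest replicate is 41.4; the 18th is 44.7.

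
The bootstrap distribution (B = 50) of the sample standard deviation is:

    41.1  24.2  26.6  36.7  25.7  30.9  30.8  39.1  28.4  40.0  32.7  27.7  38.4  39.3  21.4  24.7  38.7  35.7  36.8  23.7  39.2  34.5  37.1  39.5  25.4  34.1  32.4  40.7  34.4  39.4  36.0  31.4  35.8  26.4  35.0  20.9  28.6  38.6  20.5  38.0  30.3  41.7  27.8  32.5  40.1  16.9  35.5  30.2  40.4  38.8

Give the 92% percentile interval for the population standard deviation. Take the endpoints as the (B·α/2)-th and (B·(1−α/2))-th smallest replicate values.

Sorted replicates: 16.9, 20.5, 20.9, 21.4, 23.7, 24.2, 24.7, 25.4, 25.7, 26.4, 26.6, 27.7, 27.8, 28.4, 28.6, 30.2, 30.3, 30.8, 30.9, 31.4, 32.4, 32.5, 32.7, 34.1, 34.4, 34.5, 35.0, 35.5, 35.7, 35.8, 36.0, 36.7, 36.8, 37.1, 38.0, 38.4, 38.6, 38.7, 38.8, 39.1, 39.2, 39.3, 39.4, 39.5, 40.0, 40.1, 40.4, 40.7, 41.1, 41.7
α = 0.08; lower rank = 50 × 0.040 = 2; upper rank = 50 × 0.960 = 48.
The 2nd smallest replicate is 20.5; the 48th is 40.7.

(20.5, 40.7)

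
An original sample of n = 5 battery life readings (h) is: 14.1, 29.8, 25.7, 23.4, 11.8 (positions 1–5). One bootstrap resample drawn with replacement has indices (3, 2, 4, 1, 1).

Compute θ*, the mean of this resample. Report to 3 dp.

θ* = 21.420

Resample values: 25.7, 29.8, 23.4, 14.1, 14.1.
Mean = (25.7 + 29.8 + 23.4 + 14.1 + 14.1) / 5 = 107.10 / 5 = 21.420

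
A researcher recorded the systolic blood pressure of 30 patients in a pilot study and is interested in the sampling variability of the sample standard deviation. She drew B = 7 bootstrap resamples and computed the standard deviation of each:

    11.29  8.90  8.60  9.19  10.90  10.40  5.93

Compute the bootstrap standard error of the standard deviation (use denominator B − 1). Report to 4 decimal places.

SE* = 1.8142

Bootstrap SE is the standard deviation of the 7 replicate standard deviations.
Mean of replicates: (11.29 + 8.90 + 8.60 + 9.19 + 10.90 + 10.40 + 5.93) / 7 = 65.21000 / 7 = 9.31571
Sum of squared deviations: (+1.97429)² + (−0.41571)² + (−0.71571)² + (−0.12571)² + (+1.58429)² + (+1.08429)² + (−3.38571)² = 19.74737
Variance = 19.74737 / 6 = 3.29123
SE* = √3.29123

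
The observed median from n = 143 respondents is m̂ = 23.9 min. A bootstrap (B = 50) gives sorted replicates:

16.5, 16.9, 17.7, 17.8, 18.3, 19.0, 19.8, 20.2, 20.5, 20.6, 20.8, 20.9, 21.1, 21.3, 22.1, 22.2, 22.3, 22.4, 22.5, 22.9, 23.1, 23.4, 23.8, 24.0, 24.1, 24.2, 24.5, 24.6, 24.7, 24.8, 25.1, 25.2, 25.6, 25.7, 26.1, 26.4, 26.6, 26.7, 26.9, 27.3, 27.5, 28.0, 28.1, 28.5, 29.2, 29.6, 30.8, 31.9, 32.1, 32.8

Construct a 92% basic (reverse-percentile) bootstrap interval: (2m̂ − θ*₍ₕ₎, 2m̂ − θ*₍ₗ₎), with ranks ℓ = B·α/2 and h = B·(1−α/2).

Percentile endpoints at ranks 2 and 48: θ*₍2₎ = 16.9, θ*₍48₎ = 31.9.
Basic interval reflects these around m̂:
  lower = 2 × 23.9 − 31.9 = 15.9
  upper = 2 × 23.9 − 16.9 = 30.9

(15.9, 30.9)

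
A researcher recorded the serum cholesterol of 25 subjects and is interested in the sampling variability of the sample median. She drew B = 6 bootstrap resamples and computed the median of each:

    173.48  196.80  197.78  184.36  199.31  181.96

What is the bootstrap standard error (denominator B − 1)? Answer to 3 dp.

Bootstrap SE is the standard deviation of the 6 replicate medians.
Mean of replicates: (173.48 + 196.80 + 197.78 + 184.36 + 199.31 + 181.96) / 6 = 1133.6900 / 6 = 188.9483
Sum of squared deviations: (−15.4683)² + (+7.8517)² + (+8.8317)² + (−4.5883)² + (+10.3617)² + (−6.9883)² = 556.1701
Variance = 556.1701 / 5 = 111.2340
SE* = √111.2340

SE* = 10.547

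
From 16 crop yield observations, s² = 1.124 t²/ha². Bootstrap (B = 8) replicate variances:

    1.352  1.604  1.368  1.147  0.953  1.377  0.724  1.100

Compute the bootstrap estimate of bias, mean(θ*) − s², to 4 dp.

mean(θ*) = (1.352 + 1.604 + 1.368 + 1.147 + 0.953 + 1.377 + 0.724 + 1.100) / 8 = 1.20312
bias = 1.20312 − 1.124

bias = +0.0791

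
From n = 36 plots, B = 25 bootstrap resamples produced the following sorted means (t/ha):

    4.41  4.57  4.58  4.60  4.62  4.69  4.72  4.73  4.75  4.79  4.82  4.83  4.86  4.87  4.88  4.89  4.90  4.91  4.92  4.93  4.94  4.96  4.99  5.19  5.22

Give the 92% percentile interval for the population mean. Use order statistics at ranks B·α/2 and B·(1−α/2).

(4.41, 5.19)

α = 0.08; lower rank = 25 × 0.040 = 1; upper rank = 25 × 0.960 = 24.
The 1st smallest replicate is 4.41; the 24th is 5.19.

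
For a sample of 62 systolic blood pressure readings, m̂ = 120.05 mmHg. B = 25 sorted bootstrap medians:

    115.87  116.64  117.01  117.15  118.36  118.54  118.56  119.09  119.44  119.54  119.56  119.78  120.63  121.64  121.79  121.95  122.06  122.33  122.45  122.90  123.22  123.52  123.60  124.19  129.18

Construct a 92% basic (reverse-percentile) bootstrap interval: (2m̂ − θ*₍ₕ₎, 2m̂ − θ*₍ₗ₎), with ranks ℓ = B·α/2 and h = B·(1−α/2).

Percentile endpoints at ranks 1 and 24: θ*₍1₎ = 115.87, θ*₍24₎ = 124.19.
Basic interval reflects these around m̂:
  lower = 2 × 120.05 − 124.19 = 115.91
  upper = 2 × 120.05 − 115.87 = 124.23

(115.91, 124.23)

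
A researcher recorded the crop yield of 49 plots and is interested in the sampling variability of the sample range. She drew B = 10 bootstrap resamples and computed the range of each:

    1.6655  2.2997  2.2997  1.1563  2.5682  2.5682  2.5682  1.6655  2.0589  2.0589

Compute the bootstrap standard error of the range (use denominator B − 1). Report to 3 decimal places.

Bootstrap SE is the standard deviation of the 10 replicate ranges.
Mean of replicates: (1.6655 + 2.2997 + 2.2997 + 1.1563 + 2.5682 + 2.5682 + 2.5682 + 1.6655 + 2.0589 + 2.0589) / 10 = 20.90910 / 10 = 2.09091
Sum of squared deviations: (−0.42541)² + (+0.20879)² + (+0.20879)² + (−0.93461)² + (+0.47729)² + (+0.47729)² + (+0.47729)² + (−0.42541)² + (−0.03201)² + (−0.03201)² = 2.00810
Variance = 2.00810 / 9 = 0.22312
SE* = √0.22312

SE* = 0.472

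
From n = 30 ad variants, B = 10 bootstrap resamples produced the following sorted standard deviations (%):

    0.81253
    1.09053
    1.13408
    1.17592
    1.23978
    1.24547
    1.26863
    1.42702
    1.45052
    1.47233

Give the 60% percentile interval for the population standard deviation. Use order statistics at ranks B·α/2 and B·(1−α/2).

(1.09053, 1.42702)

α = 0.40; lower rank = 10 × 0.200 = 2; upper rank = 10 × 0.800 = 8.
The 2nd smallest replicate is 1.09053; the 8th is 1.42702.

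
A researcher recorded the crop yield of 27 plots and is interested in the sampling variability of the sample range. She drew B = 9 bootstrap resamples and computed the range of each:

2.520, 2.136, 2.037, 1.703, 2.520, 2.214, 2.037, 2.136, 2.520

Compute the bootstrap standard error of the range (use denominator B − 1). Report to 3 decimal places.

Bootstrap SE is the standard deviation of the 9 replicate ranges.
Mean of replicates: (2.520 + 2.136 + 2.037 + 1.703 + 2.520 + 2.214 + 2.037 + 2.136 + 2.520) / 9 = 19.8230 / 9 = 2.2026
Sum of squared deviations: (+0.3174)² + (−0.0666)² + (−0.1656)² + (−0.4996)² + (+0.3174)² + (+0.0114)² + (−0.1656)² + (−0.0666)² + (+0.3174)² = 0.6157
Variance = 0.6157 / 8 = 0.0770
SE* = √0.0770

SE* = 0.277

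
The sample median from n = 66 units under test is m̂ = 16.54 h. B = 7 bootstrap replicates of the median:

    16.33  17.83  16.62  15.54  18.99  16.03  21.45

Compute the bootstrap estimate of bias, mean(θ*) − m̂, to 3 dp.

mean(θ*) = (16.33 + 17.83 + 16.62 + 15.54 + 18.99 + 16.03 + 21.45) / 7 = 17.5414
bias = 17.5414 − 16.54

bias = +1.001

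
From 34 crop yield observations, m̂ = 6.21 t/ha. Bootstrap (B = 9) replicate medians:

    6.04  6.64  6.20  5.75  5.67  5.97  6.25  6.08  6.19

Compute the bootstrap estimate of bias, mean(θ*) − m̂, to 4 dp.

bias = −0.1222

mean(θ*) = (6.04 + 6.64 + 6.20 + 5.75 + 5.67 + 5.97 + 6.25 + 6.08 + 6.19) / 9 = 6.08778
bias = 6.08778 − 6.21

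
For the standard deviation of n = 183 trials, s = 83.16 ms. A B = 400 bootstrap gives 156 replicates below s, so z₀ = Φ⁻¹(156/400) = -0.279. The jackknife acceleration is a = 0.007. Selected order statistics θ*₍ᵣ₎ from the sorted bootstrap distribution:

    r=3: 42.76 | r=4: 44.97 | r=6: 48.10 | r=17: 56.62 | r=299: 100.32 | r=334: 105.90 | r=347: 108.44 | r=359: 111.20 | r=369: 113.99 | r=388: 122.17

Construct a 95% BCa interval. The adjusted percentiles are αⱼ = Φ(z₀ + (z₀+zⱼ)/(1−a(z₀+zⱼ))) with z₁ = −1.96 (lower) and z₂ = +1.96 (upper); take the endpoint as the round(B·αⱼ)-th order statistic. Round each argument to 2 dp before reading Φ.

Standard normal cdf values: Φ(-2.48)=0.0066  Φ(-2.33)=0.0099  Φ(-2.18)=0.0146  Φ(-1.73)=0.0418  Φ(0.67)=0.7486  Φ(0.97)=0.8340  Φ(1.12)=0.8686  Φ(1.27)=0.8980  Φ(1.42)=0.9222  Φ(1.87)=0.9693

Lower: z₀ + z₁ = -0.279 + (-1.960) = -2.239; 1 − a(z₀+z₁) = 1 − (0.007)(-2.239) = 1.0157; argument = -0.279 + (-2.239)/1.0157 = -2.4834 → -2.48.
α₁ = Φ(-2.48) = 0.0066; rank = round(400 × 0.0066) = 3; θ*₍3₎ = 42.76.
Upper: z₀ + z₂ = 1.681; 1 − a(z₀+z₂) = 0.9882; argument = 1.4220 → 1.42; α₂ = 0.9222; rank = 369; θ*₍369₎ = 113.99.

(42.76, 113.99)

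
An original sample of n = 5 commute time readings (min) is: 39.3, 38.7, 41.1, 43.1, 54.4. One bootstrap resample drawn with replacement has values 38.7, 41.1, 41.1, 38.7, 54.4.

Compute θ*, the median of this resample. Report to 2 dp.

θ* = 41.10

Sorted: 38.7, 38.7, 41.1, 41.1, 54.4
Median = middle value = 41.10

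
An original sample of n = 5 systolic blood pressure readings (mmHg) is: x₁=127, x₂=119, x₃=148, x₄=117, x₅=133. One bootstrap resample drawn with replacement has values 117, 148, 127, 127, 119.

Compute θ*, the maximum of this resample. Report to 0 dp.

θ* = 148

Maximum = 148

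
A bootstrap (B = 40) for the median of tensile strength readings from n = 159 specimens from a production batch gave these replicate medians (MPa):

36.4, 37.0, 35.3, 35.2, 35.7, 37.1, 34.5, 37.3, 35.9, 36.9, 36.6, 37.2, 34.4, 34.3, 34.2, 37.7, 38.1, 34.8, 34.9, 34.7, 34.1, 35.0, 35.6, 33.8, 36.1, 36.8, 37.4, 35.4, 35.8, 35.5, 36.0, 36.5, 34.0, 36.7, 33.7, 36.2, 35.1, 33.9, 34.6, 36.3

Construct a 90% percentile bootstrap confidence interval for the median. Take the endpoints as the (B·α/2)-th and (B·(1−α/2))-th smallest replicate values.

Sorted replicates: 33.7, 33.8, 33.9, 34.0, 34.1, 34.2, 34.3, 34.4, 34.5, 34.6, 34.7, 34.8, 34.9, 35.0, 35.1, 35.2, 35.3, 35.4, 35.5, 35.6, 35.7, 35.8, 35.9, 36.0, 36.1, 36.2, 36.3, 36.4, 36.5, 36.6, 36.7, 36.8, 36.9, 37.0, 37.1, 37.2, 37.3, 37.4, 37.7, 38.1
α = 0.10; lower rank = 40 × 0.050 = 2; upper rank = 40 × 0.950 = 38.
The 2nd smallest replicate is 33.8; the 38th is 37.4.

(33.8, 37.4)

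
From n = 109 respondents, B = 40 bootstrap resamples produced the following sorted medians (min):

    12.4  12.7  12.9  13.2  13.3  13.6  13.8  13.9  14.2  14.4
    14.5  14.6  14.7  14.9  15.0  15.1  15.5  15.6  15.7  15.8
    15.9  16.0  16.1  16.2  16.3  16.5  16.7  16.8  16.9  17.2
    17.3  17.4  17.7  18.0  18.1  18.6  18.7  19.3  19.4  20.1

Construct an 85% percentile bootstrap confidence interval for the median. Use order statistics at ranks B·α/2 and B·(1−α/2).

(12.9, 18.7)

α = 0.15; lower rank = 40 × 0.075 = 3; upper rank = 40 × 0.925 = 37.
The 3rd smallest replicate is 12.9; the 37th is 18.7.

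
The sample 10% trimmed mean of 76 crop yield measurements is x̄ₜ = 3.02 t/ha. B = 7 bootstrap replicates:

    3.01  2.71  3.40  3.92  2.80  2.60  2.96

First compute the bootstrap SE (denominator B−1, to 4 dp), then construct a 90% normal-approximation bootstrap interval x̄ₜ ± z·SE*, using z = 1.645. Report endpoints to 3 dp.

(2.263, 3.777)

Mean of replicates = 3.0571; sum of squared deviations = 1.2693; SE* = √(1.2693/6) = 0.4600
Margin = 1.645 × 0.4600 = 0.7567
Interval: 3.02 ± 0.7567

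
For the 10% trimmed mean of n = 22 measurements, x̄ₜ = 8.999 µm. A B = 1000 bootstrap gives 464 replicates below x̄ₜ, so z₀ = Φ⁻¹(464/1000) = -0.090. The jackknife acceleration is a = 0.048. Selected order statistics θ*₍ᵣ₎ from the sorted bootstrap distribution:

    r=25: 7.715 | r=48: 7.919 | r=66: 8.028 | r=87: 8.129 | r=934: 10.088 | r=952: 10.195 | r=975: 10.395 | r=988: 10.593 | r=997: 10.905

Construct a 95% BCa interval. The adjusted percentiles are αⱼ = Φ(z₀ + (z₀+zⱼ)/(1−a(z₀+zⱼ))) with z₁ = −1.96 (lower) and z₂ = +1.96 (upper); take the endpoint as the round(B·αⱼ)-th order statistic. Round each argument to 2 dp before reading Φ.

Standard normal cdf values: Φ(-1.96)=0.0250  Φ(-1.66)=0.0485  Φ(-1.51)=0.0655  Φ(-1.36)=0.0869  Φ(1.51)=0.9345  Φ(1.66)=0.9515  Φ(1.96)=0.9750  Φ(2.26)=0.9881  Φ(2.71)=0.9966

Lower: z₀ + z₁ = -0.090 + (-1.960) = -2.050; 1 − a(z₀+z₁) = 1 − (0.048)(-2.050) = 1.0984; argument = -0.090 + (-2.050)/1.0984 = -1.9564 → -1.96.
α₁ = Φ(-1.96) = 0.0250; rank = round(1000 × 0.0250) = 25; θ*₍25₎ = 7.715.
Upper: z₀ + z₂ = 1.870; 1 − a(z₀+z₂) = 0.9102; argument = 1.9644 → 1.96; α₂ = 0.9750; rank = 975; θ*₍975₎ = 10.395.

(7.715, 10.395)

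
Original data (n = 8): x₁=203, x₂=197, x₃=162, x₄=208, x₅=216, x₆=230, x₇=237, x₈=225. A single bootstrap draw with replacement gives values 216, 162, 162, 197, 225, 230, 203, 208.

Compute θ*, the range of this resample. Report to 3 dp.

θ* = 68.000

Range = 230 − 162 = 68.000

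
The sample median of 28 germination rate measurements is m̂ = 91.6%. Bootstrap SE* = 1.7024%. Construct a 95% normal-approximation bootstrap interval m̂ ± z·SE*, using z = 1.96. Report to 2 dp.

(88.26, 94.94)

Margin = 1.96 × 1.7024 = 3.337
Interval: 91.6 ± 3.337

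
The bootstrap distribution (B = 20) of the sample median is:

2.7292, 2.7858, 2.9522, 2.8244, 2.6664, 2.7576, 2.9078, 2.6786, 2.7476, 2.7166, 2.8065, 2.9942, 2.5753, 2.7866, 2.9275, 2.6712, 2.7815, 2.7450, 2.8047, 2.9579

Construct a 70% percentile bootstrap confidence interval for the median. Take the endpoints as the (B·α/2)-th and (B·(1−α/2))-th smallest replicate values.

Sorted replicates: 2.5753, 2.6664, 2.6712, 2.6786, 2.7166, 2.7292, 2.7450, 2.7476, 2.7576, 2.7815, 2.7858, 2.7866, 2.8047, 2.8065, 2.8244, 2.9078, 2.9275, 2.9522, 2.9579, 2.9942
α = 0.30; lower rank = 20 × 0.150 = 3; upper rank = 20 × 0.850 = 17.
The 3rd smallest replicate is 2.6712; the 17th is 2.9275.

(2.6712, 2.9275)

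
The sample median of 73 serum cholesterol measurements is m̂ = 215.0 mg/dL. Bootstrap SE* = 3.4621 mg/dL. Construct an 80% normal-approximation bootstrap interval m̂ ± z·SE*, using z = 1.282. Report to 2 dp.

Margin = 1.282 × 3.4621 = 4.438
Interval: 215.0 ± 4.438

(210.56, 219.44)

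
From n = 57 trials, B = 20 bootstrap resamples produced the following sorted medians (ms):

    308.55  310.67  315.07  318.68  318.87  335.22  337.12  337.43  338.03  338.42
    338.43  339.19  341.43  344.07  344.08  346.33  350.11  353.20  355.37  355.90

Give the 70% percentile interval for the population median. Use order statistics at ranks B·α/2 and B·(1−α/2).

(315.07, 350.11)

α = 0.30; lower rank = 20 × 0.150 = 3; upper rank = 20 × 0.850 = 17.
The 3rd smallest replicate is 315.07; the 17th is 350.11.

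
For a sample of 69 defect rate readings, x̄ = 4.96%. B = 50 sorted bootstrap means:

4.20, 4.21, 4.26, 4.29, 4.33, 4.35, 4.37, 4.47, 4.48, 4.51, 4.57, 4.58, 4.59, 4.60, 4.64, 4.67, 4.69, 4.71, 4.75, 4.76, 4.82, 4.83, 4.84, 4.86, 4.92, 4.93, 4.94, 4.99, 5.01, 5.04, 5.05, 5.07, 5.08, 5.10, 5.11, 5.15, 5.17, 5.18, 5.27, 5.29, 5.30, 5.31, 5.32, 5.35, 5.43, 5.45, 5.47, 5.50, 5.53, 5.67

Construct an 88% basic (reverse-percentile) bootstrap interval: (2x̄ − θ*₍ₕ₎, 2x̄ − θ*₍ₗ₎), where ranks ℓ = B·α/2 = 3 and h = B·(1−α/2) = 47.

(4.45, 5.66)

Percentile endpoints at ranks 3 and 47: θ*₍3₎ = 4.26, θ*₍47₎ = 5.47.
Basic interval reflects these around x̄:
  lower = 2 × 4.96 − 5.47 = 4.45
  upper = 2 × 4.96 − 4.26 = 5.66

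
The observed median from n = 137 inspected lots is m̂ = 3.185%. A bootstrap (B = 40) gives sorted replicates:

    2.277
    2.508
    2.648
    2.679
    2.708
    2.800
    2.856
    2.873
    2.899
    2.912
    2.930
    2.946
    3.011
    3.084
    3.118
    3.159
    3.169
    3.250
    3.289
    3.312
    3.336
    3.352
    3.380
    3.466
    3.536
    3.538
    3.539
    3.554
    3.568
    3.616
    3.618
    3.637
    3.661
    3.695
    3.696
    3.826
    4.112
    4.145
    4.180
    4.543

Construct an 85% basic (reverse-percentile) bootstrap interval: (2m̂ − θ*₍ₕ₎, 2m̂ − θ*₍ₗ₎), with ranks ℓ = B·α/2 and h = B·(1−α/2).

(2.258, 3.722)

Percentile endpoints at ranks 3 and 37: θ*₍3₎ = 2.648, θ*₍37₎ = 4.112.
Basic interval reflects these around m̂:
  lower = 2 × 3.185 − 4.112 = 2.258
  upper = 2 × 3.185 − 2.648 = 3.722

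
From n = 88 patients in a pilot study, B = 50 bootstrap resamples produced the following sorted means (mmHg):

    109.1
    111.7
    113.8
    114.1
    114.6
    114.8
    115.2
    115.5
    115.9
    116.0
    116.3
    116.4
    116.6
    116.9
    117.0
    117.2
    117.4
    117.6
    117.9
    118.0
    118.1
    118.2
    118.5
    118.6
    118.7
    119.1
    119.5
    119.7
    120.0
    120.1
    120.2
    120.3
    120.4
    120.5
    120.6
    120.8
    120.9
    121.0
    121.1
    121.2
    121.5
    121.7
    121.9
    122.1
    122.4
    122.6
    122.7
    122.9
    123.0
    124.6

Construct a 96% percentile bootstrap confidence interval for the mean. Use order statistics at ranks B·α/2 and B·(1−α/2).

(109.1, 123.0)

α = 0.04; lower rank = 50 × 0.020 = 1; upper rank = 50 × 0.980 = 49.
The 1st smallest replicate is 109.1; the 49th is 123.0.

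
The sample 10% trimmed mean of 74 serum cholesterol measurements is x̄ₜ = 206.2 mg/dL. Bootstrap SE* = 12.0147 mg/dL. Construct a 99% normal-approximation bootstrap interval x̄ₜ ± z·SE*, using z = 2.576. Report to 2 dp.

Margin = 2.576 × 12.0147 = 30.950
Interval: 206.2 ± 30.950

(175.25, 237.15)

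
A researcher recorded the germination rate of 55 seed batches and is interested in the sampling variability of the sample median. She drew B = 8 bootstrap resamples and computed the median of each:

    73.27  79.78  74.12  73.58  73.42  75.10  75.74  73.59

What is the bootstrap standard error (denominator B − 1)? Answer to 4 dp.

Bootstrap SE is the standard deviation of the 8 replicate medians.
Mean of replicates: (73.27 + 79.78 + 74.12 + 73.58 + 73.42 + 75.10 + 75.74 + 73.59) / 8 = 598.60000 / 8 = 74.82500
Sum of squared deviations: (−1.55500)² + (+4.95500)² + (−0.70500)² + (−1.24500)² + (−1.40500)² + (+0.27500)² + (+0.91500)² + (−1.23500)² = 33.42920
Variance = 33.42920 / 7 = 4.77560
SE* = √4.77560

SE* = 2.1853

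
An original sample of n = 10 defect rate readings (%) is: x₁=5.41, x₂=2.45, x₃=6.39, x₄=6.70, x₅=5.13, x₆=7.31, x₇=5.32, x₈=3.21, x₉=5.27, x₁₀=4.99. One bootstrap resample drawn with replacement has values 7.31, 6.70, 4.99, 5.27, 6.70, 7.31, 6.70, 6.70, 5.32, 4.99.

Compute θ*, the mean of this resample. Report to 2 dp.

Mean = (7.31 + 6.70 + 4.99 + 5.27 + 6.70 + 7.31 + 6.70 + 6.70 + 5.32 + 4.99) / 10 = 61.990 / 10 = 6.20

θ* = 6.20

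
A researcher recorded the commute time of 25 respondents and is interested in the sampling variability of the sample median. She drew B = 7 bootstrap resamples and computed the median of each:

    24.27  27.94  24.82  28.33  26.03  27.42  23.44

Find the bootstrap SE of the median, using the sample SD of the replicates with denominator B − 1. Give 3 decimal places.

SE* = 1.921

Bootstrap SE is the standard deviation of the 7 replicate medians.
Mean of replicates: (24.27 + 27.94 + 24.82 + 28.33 + 26.03 + 27.42 + 23.44) / 7 = 182.2500 / 7 = 26.0357
Sum of squared deviations: (−1.7657)² + (+1.9043)² + (−1.2157)² + (+2.2943)² + (−0.0057)² + (+1.3843)² + (−2.5957)² = 22.1398
Variance = 22.1398 / 6 = 3.6900
SE* = √3.6900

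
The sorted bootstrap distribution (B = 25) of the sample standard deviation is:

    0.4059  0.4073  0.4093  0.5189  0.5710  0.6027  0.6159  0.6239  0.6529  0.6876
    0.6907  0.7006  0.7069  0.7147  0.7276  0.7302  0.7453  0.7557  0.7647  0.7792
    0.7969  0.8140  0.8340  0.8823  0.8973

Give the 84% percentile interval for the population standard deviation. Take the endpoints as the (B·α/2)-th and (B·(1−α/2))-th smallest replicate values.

(0.4073, 0.8340)

α = 0.16; lower rank = 25 × 0.080 = 2; upper rank = 25 × 0.920 = 23.
The 2nd smallest replicate is 0.4073; the 23rd is 0.8340.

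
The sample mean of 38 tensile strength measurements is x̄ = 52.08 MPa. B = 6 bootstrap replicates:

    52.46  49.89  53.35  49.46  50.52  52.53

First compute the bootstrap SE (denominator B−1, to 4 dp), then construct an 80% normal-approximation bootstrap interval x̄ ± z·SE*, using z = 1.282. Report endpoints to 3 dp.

(50.012, 54.148)

Mean of replicates = 51.3683; sum of squared deviations = 13.0151; SE* = √(13.0151/5) = 1.6134
Margin = 1.282 × 1.6134 = 2.0684
Interval: 52.08 ± 2.0684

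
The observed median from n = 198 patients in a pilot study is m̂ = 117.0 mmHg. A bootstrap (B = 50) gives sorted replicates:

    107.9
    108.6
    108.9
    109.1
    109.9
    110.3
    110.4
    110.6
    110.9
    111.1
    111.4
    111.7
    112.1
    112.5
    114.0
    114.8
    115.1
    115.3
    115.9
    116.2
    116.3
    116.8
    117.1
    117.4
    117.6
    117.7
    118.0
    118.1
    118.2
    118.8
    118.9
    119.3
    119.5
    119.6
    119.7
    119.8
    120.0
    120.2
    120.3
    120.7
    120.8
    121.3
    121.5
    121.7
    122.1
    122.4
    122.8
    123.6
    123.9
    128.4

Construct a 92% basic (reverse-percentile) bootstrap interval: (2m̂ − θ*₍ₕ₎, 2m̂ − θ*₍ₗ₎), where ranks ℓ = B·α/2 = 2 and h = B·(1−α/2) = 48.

Percentile endpoints at ranks 2 and 48: θ*₍2₎ = 108.6, θ*₍48₎ = 123.6.
Basic interval reflects these around m̂:
  lower = 2 × 117.0 − 123.6 = 110.4
  upper = 2 × 117.0 − 108.6 = 125.4

(110.4, 125.4)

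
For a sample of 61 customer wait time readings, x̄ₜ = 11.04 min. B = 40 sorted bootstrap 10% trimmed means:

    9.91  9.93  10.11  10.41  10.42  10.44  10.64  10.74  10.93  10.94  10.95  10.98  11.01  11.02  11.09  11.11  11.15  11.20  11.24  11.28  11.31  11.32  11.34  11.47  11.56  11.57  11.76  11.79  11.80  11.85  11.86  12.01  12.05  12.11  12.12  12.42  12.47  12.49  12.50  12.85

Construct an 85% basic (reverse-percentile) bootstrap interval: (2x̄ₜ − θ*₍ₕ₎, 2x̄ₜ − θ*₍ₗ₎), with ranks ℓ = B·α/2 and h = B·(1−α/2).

Percentile endpoints at ranks 3 and 37: θ*₍3₎ = 10.11, θ*₍37₎ = 12.47.
Basic interval reflects these around x̄ₜ:
  lower = 2 × 11.04 − 12.47 = 9.61
  upper = 2 × 11.04 − 10.11 = 11.97

(9.61, 11.97)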